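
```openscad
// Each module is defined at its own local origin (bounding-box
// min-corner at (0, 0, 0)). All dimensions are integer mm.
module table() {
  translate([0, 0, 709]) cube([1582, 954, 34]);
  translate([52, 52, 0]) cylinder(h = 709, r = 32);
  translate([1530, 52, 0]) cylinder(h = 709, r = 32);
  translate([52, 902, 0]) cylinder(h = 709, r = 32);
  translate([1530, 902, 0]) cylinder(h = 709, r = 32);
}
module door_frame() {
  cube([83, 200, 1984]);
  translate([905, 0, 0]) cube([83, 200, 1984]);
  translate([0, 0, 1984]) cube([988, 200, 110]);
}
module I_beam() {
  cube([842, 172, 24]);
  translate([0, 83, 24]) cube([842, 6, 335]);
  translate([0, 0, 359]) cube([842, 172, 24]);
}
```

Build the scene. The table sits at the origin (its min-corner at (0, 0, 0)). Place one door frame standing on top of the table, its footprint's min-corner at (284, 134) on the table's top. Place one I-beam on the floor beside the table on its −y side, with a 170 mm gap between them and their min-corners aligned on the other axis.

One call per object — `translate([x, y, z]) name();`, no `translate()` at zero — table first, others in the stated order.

table();
translate([284, 134, 743]) door_frame();
translate([0, -342, 0]) I_beam();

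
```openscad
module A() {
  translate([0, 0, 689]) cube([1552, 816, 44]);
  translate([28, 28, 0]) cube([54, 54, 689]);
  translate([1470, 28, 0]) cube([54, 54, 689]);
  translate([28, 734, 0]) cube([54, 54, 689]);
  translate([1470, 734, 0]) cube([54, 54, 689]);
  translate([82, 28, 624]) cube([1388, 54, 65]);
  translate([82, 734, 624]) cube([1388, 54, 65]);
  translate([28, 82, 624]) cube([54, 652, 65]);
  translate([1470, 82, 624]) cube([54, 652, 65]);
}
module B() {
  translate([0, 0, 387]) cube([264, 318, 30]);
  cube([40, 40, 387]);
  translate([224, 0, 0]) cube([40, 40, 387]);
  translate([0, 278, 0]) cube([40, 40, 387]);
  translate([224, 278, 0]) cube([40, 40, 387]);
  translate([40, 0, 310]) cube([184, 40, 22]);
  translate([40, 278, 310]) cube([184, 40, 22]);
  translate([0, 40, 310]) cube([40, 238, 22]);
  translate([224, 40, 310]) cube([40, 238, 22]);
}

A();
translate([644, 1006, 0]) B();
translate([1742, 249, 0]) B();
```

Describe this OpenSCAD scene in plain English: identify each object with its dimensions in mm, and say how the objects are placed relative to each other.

A is a table: top 1552 mm (x) × 816 mm (y), 44 mm thick, upper face at z = 733 mm, on four 54×54 mm square legs, each inset 28 mm from the nearest pair of top edges, running from z = 0 to the bottom of the top. Four apron rails, 54 mm thick and 65 mm tall, run between adjacent legs with their top edges flush with the underside of the top and their outer faces flush with the legs' outer faces.

B is a four-legged stool. The seat is a 264×318×30 mm slab whose top surface is at z = 417 mm; four square legs, each 40×40 mm in cross-section, run from the floor (z = 0) to the underside of the seat, each flush with a corner of the seat. Four stretchers, 40 mm wide and 22 mm tall, connect adjacent legs with their undersides at z = 310 mm, each running between the inner faces of the legs it joins and aligned with the legs' outer faces on the other axis.

Two stools sit around the table at the +y, +x sides.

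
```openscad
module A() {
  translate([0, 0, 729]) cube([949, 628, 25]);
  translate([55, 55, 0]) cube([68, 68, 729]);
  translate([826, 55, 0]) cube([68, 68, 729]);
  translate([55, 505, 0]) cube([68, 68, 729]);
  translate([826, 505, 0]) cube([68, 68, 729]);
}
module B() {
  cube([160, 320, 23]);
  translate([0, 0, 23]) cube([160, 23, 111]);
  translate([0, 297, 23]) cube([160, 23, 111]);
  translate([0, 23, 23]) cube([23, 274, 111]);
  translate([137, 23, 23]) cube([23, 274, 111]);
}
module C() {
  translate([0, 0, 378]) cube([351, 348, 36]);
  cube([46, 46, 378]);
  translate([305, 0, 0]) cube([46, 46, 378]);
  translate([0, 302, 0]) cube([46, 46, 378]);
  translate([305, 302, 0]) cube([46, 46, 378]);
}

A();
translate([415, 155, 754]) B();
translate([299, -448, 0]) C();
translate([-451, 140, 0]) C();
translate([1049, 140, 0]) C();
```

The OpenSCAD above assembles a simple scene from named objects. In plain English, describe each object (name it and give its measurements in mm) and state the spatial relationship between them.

A is a rectangular dining table. The top is 949×628×25 mm with its upper surface at z = 754 mm. It stands on four 68×68 mm square legs, each inset 55 mm from the nearest pair of top edges, running from the floor to the underside of the top.

B is an open storage box with external size 160×320×134 mm and wall thickness 23 mm (the base is also 23 mm thick). The base covers the whole footprint; the four walls stand on the base, with the y-facing walls full-width and the x-facing walls fitting between their inner faces.

C is a simple wooden stool: a rectangular seat 351 mm (x) by 348 mm (y), 36 mm thick, top face at z = 414 mm, on four square legs, each 46×46 mm in cross-section. The legs rest on z = 0, each flush with a corner of the seat.

The open box is on top of the table. Three stools sit around the table at the −y, −x, +x sides.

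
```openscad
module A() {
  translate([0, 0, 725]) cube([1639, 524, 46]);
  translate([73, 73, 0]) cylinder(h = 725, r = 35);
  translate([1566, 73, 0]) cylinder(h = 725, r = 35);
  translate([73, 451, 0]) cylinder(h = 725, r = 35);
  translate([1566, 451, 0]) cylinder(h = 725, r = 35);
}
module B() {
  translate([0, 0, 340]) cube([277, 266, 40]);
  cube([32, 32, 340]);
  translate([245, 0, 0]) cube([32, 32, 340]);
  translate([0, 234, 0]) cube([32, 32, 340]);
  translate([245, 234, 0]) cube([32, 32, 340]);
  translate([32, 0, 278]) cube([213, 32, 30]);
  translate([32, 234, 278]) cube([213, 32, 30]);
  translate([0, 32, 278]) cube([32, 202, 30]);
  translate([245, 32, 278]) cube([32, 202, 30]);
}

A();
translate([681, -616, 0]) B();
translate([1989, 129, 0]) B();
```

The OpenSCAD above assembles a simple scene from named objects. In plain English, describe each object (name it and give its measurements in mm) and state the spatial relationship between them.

A is a table with a 1639×524 mm rectangular top, 46 mm thick, top surface at z = 771 mm, supported by four round legs of 70 mm diameter, each leg's bounding box inset 38 mm from the nearest pair of top edges, running from the floor.

B is a simple wooden stool: a rectangular seat 277 mm (x) by 266 mm (y), 40 mm thick, top face at z = 380 mm, on four square legs, each 32×32 mm in cross-section. The legs rest on z = 0, each flush with a corner of the seat. Four stretchers, 32 mm wide and 30 mm tall, connect adjacent legs with their undersides at z = 278 mm, each running between the inner faces of the legs it joins and aligned with the legs' outer faces on the other axis.

Two stools sit around the table at the −y, +x sides.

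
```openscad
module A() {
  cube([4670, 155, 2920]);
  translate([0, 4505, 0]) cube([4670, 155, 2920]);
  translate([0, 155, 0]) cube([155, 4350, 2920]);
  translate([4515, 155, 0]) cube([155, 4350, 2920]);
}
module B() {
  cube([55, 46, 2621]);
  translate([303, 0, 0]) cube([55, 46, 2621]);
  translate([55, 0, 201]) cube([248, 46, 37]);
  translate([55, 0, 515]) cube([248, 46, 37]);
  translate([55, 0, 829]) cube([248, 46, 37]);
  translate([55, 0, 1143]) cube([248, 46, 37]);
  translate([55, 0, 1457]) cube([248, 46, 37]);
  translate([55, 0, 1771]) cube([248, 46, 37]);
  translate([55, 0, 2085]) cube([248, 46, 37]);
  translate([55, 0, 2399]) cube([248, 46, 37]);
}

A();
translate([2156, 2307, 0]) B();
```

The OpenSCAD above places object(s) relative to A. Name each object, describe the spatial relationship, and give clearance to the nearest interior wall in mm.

A is a house frame. B is a ladder. The ladder sits inside the house frame, centred. The clearance to the nearest interior wall is 2001 mm.

Clearances: x = 2001, y = 2152; minimum 2001 mm.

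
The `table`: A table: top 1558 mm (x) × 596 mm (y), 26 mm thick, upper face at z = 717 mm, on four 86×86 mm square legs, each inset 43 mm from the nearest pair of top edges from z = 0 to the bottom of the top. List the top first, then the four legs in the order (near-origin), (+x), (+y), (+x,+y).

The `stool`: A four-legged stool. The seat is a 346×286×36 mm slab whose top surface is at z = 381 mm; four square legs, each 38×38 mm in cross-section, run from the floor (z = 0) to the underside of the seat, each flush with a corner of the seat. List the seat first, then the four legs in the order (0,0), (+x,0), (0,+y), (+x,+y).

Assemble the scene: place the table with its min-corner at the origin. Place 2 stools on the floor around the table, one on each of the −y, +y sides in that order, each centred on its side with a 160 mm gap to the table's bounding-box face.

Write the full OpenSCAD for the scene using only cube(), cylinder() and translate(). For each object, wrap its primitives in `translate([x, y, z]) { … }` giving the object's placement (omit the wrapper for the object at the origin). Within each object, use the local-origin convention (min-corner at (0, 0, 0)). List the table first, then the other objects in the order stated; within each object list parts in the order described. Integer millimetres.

translate([0, 0, 691]) cube([1558, 596, 26]);
translate([43, 43, 0]) cube([86, 86, 691]);
translate([1429, 43, 0]) cube([86, 86, 691]);
translate([43, 467, 0]) cube([86, 86, 691]);
translate([1429, 467, 0]) cube([86, 86, 691]);
translate([606, -446, 0]) {
  translate([0, 0, 345]) cube([346, 286, 36]);
  cube([38, 38, 345]);
  translate([308, 0, 0]) cube([38, 38, 345]);
  translate([0, 248, 0]) cube([38, 38, 345]);
  translate([308, 248, 0]) cube([38, 38, 345]);
}
translate([606, 756, 0]) {
  translate([0, 0, 345]) cube([346, 286, 36]);
  cube([38, 38, 345]);
  translate([308, 0, 0]) cube([38, 38, 345]);
  translate([0, 248, 0]) cube([38, 38, 345]);
  translate([308, 248, 0]) cube([38, 38, 345]);
}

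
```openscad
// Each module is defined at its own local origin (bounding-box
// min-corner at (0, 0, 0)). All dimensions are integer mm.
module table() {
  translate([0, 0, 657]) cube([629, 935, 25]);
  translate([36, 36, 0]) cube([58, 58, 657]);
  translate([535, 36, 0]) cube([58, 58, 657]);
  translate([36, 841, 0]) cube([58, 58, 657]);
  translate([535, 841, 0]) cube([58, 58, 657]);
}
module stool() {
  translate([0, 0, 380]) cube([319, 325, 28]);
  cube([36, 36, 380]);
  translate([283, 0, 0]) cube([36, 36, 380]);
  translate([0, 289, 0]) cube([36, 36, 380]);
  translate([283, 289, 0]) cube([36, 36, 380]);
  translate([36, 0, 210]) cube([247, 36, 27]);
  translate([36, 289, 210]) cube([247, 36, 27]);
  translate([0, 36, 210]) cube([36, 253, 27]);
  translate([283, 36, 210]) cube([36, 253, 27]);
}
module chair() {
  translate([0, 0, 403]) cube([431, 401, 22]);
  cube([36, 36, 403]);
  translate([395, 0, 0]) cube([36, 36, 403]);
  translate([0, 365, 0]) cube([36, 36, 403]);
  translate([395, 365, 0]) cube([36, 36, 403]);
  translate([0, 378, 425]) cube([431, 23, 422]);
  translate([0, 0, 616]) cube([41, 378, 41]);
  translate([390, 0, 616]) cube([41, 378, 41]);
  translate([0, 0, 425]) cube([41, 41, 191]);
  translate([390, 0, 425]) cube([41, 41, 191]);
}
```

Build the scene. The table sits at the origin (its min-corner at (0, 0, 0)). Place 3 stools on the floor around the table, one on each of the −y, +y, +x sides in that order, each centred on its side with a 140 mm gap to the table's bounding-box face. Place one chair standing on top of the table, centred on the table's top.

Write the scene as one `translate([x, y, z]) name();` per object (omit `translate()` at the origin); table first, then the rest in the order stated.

table();
translate([155, -465, 0]) stool();
translate([155, 1075, 0]) stool();
translate([769, 305, 0]) stool();
translate([99, 267, 682]) chair();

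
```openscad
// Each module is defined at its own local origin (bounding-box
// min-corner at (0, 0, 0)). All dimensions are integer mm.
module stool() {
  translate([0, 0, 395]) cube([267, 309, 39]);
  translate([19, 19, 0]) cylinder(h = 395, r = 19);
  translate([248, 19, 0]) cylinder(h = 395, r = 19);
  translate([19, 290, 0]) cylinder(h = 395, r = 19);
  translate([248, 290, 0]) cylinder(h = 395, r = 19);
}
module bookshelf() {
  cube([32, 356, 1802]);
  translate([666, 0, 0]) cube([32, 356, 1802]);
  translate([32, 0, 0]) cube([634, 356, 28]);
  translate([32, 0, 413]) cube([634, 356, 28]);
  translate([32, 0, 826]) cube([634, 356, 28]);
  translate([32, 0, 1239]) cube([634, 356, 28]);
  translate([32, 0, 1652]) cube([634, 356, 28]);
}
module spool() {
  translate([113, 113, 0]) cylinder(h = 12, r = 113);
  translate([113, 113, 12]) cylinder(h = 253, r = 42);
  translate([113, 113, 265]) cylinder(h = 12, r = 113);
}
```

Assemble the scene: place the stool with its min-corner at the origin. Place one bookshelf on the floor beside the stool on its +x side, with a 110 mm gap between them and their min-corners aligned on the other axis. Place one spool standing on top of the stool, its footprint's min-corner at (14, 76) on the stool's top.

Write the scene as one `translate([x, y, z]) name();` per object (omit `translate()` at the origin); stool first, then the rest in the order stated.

stool();
translate([377, 0, 0]) bookshelf();
translate([14, 76, 434]) spool();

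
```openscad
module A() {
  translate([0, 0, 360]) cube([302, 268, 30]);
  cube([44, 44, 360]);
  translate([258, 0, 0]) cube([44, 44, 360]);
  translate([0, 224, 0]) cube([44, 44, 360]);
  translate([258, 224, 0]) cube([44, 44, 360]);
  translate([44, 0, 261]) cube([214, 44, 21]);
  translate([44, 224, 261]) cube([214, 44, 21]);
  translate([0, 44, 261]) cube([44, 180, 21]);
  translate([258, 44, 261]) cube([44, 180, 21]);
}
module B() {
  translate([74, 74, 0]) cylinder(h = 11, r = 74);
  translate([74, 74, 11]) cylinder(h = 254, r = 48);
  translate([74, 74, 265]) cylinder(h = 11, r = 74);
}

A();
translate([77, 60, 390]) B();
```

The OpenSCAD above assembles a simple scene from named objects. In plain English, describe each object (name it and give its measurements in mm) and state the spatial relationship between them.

A is a four-legged stool. The seat is 302×268 mm, 30 mm thick, top at z = 390 mm. It stands on four square legs, each 44×44 mm in cross-section, from z = 0 to the seat underside, each flush with a corner of the seat. Four stretchers, 44 mm wide and 21 mm tall, connect adjacent legs with their undersides at z = 261 mm, each running between the inner faces of the legs it joins and aligned with the legs' outer faces on the other axis.

B is a spool: two coaxial disc flanges of radius 74 mm and thickness 11 mm, joined by a core cylinder of radius 48 mm and height 254 mm. The lower flange rests on z = 0 and the three cylinders share a vertical axis.

The spool is on top of the stool, centred.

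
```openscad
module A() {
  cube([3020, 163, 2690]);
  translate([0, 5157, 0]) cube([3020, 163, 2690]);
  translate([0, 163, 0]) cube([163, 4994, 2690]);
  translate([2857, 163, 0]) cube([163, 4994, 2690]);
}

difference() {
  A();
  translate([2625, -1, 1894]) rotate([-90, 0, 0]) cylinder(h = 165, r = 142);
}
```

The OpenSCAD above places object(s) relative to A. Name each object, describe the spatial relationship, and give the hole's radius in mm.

The subtracted cylinder has r = 142 mm.

A is a house frame. The house frame has a circular hole through its front wall. The hole's radius is 142 mm.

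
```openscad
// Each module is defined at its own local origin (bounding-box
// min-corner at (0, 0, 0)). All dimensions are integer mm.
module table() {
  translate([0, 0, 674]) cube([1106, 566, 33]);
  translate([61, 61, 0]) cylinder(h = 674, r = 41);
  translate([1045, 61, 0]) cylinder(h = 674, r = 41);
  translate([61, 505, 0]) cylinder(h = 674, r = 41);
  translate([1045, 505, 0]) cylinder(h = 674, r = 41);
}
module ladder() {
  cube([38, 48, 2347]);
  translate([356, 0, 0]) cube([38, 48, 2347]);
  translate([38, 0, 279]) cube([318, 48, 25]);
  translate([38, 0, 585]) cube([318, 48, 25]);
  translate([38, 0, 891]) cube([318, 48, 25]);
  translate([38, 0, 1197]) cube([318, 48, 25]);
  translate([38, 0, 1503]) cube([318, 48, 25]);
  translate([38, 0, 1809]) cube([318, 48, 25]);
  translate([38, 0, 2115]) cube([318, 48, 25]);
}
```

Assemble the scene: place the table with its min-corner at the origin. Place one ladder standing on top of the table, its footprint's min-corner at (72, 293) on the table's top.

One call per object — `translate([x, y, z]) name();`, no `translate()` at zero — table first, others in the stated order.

table();
translate([72, 293, 707]) ladder();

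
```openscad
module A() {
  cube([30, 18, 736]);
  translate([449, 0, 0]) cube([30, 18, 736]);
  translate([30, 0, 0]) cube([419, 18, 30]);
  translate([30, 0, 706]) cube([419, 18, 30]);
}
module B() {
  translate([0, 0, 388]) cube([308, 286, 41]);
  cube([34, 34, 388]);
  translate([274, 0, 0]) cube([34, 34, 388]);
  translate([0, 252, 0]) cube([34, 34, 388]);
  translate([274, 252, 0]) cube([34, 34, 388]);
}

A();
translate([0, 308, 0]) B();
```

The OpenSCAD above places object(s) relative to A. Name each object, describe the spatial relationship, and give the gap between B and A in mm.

The stool's nearest face is 290 mm from the picture frame's +y face.

A is a picture frame. B is a stool. The stool is on the floor beside the picture frame on its +y side. The gap between the stool and the picture frame is 290 mm.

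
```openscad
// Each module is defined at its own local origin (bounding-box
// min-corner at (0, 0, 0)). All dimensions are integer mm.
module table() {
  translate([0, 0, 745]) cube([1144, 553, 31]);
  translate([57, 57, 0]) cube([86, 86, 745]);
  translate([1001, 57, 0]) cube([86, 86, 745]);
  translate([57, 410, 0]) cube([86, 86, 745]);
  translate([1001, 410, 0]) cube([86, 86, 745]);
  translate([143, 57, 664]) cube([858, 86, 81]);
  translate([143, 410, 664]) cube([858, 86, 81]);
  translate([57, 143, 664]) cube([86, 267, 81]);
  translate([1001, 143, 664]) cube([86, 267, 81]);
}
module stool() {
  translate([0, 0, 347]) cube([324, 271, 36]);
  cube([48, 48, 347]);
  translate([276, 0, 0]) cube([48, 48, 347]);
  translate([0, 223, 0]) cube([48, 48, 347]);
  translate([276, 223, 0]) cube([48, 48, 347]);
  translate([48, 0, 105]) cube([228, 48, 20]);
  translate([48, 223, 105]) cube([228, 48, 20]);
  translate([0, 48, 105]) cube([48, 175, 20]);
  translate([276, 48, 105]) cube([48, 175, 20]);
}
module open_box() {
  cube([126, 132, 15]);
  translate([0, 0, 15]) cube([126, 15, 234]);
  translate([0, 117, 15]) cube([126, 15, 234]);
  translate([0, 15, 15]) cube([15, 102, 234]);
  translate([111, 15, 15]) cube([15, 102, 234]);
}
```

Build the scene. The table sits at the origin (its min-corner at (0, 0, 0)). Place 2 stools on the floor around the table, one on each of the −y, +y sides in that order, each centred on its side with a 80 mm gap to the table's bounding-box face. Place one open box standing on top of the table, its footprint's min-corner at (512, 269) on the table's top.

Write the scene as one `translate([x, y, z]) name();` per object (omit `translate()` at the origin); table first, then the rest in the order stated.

table();
translate([410, -351, 0]) stool();
translate([410, 633, 0]) stool();
translate([512, 269, 776]) open_box();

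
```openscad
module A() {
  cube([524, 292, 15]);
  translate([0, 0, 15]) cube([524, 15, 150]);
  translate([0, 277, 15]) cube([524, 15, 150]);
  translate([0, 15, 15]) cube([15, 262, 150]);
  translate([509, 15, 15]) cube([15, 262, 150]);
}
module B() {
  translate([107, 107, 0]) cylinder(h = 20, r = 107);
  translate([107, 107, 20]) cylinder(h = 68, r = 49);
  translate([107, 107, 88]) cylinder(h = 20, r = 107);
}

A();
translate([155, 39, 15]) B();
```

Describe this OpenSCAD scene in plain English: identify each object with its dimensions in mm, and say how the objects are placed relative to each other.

A is an open storage box with external size 524×292×165 mm and wall thickness 15 mm (the base is also 15 mm thick). The base covers the whole footprint; the four walls stand on the base, with the y-facing walls full-width and the x-facing walls fitting between their inner faces.

B is a spool: two coaxial disc flanges of radius 107 mm and thickness 20 mm, joined by a core cylinder of radius 49 mm and height 68 mm. The lower flange rests on z = 0 and the three cylinders share a vertical axis.

The spool sits inside the open box, centred.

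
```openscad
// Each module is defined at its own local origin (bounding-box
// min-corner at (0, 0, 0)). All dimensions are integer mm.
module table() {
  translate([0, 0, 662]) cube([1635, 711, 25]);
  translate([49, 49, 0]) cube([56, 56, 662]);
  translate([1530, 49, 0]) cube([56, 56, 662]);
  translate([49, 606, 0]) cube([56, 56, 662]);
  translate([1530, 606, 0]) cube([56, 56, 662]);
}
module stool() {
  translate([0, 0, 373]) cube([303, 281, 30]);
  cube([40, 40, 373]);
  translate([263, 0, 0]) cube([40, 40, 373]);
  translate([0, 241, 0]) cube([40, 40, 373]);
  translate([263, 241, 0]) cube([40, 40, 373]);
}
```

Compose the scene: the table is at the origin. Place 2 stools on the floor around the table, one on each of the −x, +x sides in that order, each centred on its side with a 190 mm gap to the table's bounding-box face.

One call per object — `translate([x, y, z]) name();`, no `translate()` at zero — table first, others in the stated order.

table();
translate([-493, 215, 0]) stool();
translate([1825, 215, 0]) stool();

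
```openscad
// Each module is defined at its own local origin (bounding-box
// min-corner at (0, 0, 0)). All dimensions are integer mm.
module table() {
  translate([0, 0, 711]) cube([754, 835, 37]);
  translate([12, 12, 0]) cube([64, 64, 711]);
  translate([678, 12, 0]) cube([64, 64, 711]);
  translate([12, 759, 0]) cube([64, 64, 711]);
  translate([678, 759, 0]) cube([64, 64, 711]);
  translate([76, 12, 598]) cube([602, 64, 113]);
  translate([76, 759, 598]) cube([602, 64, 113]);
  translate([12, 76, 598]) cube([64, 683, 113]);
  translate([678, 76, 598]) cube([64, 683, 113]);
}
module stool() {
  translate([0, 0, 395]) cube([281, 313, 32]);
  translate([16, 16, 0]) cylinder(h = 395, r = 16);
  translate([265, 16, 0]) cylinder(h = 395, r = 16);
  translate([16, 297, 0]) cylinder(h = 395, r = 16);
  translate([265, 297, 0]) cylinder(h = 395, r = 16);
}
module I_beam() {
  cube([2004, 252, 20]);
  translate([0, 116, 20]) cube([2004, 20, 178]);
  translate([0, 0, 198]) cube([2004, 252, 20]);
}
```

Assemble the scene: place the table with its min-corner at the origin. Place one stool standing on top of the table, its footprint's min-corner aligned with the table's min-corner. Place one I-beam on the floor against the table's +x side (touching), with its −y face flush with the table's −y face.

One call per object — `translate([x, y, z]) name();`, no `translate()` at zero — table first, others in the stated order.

table();
translate([0, 0, 748]) stool();
translate([754, 0, 0]) I_beam();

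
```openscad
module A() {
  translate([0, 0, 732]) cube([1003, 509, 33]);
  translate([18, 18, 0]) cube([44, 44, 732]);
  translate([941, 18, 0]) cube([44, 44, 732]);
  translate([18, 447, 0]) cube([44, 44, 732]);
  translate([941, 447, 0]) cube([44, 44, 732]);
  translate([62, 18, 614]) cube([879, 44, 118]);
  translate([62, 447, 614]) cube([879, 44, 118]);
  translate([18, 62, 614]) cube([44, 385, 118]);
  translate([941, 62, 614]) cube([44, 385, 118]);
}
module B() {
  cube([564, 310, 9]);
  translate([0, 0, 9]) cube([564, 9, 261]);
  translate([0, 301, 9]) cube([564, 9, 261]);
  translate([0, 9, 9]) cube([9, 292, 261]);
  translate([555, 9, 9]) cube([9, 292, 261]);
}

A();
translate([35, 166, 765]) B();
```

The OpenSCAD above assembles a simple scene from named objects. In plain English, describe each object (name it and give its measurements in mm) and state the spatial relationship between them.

A is a table with a 1003×509 mm rectangular top, 33 mm thick, top surface at z = 765 mm, supported by four 44×44 mm square legs, each inset 18 mm from the nearest pair of top edges, running from the floor. Four apron rails, 44 mm thick and 118 mm tall, run between adjacent legs with their top edges flush with the underside of the top and their outer faces flush with the legs' outer faces.

B is an open-topped rectangular box: outside dimensions 564×310×270 mm, with a uniform wall and base thickness of 9 mm. The base is a full 564×310 slab on the floor; four walls sit on top of the base. The front and back walls (the −y and +y sides) span the full width; the two side walls fit between them.

The open box is on top of the table.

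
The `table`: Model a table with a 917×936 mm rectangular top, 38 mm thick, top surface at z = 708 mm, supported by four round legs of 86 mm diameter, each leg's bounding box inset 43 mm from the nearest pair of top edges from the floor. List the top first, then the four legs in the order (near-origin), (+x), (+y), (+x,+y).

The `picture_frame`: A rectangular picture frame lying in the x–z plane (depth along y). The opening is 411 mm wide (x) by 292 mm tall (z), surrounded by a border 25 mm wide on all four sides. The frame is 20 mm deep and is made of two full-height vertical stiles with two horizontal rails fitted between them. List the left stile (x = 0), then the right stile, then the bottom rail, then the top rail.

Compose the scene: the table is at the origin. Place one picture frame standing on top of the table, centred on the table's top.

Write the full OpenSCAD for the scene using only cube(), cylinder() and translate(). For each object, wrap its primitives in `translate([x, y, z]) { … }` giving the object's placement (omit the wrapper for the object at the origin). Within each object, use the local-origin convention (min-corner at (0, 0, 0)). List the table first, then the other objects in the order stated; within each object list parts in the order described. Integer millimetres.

translate([0, 0, 670]) cube([917, 936, 38]);
translate([86, 86, 0]) cylinder(h = 670, r = 43);
translate([831, 86, 0]) cylinder(h = 670, r = 43);
translate([86, 850, 0]) cylinder(h = 670, r = 43);
translate([831, 850, 0]) cylinder(h = 670, r = 43);
translate([228, 458, 708]) {
  cube([25, 20, 342]);
  translate([436, 0, 0]) cube([25, 20, 342]);
  translate([25, 0, 0]) cube([411, 20, 25]);
  translate([25, 0, 317]) cube([411, 20, 25]);
}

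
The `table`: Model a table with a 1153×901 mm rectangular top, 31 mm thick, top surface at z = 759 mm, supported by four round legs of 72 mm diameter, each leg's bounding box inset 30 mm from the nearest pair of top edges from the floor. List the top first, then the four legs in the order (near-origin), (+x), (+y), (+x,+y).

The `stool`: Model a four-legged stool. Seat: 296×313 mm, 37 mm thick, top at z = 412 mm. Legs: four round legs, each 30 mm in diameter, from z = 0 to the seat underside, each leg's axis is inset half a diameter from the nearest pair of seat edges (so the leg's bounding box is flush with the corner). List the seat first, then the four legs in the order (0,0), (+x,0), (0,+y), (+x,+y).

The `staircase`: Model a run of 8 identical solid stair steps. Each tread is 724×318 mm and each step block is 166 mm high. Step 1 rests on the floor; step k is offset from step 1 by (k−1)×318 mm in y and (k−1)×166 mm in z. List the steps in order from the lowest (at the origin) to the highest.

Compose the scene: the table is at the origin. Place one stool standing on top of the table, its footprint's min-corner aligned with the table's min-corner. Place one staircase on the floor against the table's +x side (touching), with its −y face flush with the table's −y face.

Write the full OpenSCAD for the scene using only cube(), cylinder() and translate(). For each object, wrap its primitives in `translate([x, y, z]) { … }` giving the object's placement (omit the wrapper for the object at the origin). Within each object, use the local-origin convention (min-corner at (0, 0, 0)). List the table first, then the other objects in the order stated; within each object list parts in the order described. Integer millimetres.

translate([0, 0, 728]) cube([1153, 901, 31]);
translate([66, 66, 0]) cylinder(h = 728, r = 36);
translate([1087, 66, 0]) cylinder(h = 728, r = 36);
translate([66, 835, 0]) cylinder(h = 728, r = 36);
translate([1087, 835, 0]) cylinder(h = 728, r = 36);
translate([0, 0, 759]) {
  translate([0, 0, 375]) cube([296, 313, 37]);
  translate([15, 15, 0]) cylinder(h = 375, r = 15);
  translate([281, 15, 0]) cylinder(h = 375, r = 15);
  translate([15, 298, 0]) cylinder(h = 375, r = 15);
  translate([281, 298, 0]) cylinder(h = 375, r = 15);
}
translate([1153, 0, 0]) {
  cube([724, 318, 166]);
  translate([0, 318, 166]) cube([724, 318, 166]);
  translate([0, 636, 332]) cube([724, 318, 166]);
  translate([0, 954, 498]) cube([724, 318, 166]);
  translate([0, 1272, 664]) cube([724, 318, 166]);
  translate([0, 1590, 830]) cube([724, 318, 166]);
  translate([0, 1908, 996]) cube([724, 318, 166]);
  translate([0, 2226, 1162]) cube([724, 318, 166]);
}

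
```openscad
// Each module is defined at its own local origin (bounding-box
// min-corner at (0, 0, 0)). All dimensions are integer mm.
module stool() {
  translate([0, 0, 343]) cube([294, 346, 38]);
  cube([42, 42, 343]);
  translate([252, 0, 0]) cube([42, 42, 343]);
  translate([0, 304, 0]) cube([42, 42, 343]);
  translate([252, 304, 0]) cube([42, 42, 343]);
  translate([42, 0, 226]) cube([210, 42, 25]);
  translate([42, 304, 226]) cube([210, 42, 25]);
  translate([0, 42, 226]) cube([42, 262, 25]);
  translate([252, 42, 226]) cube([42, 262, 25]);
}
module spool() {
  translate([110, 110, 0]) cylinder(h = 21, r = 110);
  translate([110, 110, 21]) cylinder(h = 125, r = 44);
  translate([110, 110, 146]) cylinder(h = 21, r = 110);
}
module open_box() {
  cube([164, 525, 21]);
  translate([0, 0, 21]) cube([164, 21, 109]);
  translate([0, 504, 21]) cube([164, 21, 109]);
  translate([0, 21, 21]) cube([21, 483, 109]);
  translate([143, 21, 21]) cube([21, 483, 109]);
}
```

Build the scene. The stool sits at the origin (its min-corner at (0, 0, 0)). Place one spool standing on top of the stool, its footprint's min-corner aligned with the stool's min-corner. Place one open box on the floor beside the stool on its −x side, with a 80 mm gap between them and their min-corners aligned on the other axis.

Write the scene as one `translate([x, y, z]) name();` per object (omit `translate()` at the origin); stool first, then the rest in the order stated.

stool();
translate([0, 0, 381]) spool();
translate([-244, 0, 0]) open_box();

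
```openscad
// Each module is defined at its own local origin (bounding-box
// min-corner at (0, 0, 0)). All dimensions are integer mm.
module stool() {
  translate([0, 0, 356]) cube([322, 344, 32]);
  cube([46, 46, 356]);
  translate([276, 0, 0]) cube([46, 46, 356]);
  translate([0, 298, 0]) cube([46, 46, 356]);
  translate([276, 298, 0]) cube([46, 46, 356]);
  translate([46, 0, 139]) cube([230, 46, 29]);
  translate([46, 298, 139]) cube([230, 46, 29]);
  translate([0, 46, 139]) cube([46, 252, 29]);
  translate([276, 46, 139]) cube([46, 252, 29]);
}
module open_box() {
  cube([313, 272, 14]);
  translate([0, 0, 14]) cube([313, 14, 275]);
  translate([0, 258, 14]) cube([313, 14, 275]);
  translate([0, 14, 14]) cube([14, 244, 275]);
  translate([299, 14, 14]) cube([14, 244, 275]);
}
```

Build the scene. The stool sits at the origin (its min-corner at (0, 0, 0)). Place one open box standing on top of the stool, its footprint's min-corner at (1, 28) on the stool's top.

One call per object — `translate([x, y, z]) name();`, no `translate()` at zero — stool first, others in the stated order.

stool();
translate([1, 28, 388]) open_box();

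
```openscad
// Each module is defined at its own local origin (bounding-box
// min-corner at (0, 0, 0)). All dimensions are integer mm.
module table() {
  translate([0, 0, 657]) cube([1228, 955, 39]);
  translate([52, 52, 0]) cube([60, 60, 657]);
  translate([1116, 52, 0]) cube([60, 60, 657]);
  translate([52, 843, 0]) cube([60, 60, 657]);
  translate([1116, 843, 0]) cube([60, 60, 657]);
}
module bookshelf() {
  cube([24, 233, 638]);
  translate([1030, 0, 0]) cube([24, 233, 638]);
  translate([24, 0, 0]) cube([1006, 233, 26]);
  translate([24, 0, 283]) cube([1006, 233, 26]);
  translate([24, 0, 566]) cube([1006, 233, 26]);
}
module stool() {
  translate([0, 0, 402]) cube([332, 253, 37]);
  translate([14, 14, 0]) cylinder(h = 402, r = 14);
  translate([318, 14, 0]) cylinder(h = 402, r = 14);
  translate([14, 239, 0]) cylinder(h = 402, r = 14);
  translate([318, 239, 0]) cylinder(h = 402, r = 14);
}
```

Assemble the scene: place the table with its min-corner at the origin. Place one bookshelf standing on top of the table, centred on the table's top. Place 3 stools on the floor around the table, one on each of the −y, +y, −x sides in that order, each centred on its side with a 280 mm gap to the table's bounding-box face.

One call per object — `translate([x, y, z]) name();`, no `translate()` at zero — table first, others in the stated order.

table();
translate([87, 361, 696]) bookshelf();
translate([448, -533, 0]) stool();
translate([448, 1235, 0]) stool();
translate([-612, 351, 0]) stool();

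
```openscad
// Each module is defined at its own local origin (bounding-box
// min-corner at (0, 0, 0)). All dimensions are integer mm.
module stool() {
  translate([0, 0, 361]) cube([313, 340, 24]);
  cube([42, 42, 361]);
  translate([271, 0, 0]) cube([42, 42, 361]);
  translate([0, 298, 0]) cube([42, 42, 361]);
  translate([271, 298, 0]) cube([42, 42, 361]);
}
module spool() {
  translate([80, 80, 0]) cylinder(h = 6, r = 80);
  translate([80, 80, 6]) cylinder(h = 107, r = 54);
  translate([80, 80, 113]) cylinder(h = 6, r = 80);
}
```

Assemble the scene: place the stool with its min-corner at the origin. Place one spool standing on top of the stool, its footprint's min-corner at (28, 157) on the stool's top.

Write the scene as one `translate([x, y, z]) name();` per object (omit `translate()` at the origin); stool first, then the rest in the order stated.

stool();
translate([28, 157, 385]) spool();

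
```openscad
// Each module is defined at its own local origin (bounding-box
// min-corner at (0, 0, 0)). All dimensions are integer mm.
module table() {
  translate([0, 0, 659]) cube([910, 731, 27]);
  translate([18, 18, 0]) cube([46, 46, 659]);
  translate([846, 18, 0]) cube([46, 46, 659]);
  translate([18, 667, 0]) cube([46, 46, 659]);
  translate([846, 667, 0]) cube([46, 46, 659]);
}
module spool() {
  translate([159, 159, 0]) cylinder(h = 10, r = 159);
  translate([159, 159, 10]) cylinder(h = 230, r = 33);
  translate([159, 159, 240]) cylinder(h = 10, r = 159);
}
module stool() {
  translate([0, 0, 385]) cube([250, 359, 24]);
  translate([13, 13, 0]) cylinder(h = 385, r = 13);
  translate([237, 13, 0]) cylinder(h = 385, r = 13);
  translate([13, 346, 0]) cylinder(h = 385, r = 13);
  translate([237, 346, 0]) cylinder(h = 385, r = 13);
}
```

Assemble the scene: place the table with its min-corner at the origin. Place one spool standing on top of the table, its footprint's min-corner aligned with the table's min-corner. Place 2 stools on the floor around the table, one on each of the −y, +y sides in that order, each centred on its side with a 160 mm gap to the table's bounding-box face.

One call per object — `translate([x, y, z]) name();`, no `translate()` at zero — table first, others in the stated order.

table();
translate([0, 0, 686]) spool();
translate([330, -519, 0]) stool();
translate([330, 891, 0]) stool();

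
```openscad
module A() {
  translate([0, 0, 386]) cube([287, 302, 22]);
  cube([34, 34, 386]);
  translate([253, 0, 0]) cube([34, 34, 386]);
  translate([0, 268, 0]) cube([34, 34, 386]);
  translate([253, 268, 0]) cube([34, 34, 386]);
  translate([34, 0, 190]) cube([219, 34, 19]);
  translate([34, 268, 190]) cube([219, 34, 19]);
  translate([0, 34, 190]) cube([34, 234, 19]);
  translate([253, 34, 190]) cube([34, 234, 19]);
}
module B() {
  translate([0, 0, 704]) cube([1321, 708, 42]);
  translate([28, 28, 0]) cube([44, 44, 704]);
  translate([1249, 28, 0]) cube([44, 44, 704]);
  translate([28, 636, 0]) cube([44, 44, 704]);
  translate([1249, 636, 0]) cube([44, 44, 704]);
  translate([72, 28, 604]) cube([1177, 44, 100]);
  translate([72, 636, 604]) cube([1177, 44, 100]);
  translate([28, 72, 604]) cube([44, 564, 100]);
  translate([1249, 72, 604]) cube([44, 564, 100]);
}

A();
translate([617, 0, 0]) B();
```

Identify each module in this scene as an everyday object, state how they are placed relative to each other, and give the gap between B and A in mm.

The table's nearest face is 330 mm from the stool's +x face.

A is a stool. B is a table. The table is on the floor beside the stool on its +x side. The gap between the table and the stool is 330 mm.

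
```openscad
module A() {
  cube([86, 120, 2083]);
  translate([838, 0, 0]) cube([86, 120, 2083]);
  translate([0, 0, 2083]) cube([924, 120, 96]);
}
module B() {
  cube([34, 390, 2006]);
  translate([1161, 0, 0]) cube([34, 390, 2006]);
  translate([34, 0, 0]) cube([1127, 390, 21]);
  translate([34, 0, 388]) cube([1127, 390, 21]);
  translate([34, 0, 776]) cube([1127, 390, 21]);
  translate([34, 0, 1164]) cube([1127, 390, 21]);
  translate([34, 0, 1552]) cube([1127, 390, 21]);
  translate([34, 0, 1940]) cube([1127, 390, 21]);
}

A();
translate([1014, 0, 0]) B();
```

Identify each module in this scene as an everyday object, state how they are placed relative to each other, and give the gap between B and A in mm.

The bookshelf's nearest face is 90 mm from the door frame's +x face.

A is a door frame. B is a bookshelf. The bookshelf is on the floor beside the door frame on its +x side. The gap between the bookshelf and the door frame is 90 mm.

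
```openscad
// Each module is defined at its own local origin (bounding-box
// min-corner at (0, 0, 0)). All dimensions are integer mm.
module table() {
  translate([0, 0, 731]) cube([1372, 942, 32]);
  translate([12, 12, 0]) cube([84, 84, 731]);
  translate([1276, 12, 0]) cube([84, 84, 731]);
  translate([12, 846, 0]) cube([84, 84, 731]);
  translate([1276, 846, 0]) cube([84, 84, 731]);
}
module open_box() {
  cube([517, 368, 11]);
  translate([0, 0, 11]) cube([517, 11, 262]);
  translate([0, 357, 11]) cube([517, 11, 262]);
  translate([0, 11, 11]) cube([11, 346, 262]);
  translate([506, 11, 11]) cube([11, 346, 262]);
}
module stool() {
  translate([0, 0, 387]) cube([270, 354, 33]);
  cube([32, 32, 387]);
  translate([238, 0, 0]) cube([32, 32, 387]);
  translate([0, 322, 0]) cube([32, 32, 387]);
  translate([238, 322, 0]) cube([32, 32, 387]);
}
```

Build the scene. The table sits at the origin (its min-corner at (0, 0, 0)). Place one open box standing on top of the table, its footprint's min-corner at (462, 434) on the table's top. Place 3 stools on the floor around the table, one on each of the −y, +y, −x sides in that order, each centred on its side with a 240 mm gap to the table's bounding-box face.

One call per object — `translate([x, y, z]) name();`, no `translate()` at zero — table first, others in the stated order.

table();
translate([462, 434, 763]) open_box();
translate([551, -594, 0]) stool();
translate([551, 1182, 0]) stool();
translate([-510, 294, 0]) stool();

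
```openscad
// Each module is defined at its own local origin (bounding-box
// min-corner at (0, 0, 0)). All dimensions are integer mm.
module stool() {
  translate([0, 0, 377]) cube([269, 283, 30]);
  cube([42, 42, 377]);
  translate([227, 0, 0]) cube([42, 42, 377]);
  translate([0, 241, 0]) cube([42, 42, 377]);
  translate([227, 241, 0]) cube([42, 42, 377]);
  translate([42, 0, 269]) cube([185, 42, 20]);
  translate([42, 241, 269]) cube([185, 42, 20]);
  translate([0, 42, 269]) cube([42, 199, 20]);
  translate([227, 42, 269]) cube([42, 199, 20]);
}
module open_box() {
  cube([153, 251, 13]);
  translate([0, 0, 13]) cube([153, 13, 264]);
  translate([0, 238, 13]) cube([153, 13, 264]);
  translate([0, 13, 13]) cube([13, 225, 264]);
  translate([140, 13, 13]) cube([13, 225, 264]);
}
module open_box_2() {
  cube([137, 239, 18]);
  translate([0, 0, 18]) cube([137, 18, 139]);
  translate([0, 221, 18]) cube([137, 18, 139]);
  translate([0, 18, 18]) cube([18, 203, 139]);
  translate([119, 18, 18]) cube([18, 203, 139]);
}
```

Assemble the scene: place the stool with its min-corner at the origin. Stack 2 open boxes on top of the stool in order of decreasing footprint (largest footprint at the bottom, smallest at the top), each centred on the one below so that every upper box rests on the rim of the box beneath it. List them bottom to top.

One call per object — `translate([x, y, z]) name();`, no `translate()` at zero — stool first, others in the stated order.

stool();
translate([58, 16, 407]) open_box();
translate([66, 22, 684]) open_box_2();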